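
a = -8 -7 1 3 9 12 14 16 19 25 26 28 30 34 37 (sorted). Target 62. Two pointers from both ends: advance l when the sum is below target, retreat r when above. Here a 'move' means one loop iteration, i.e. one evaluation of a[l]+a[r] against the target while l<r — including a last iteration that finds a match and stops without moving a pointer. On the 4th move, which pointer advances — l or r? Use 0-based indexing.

l

l=0 r=14: -8+37=29 <62, l++
l=1 r=14: -7+37=30 <62, l++
l=2 r=14: 1+37=38 <62, l++
l=3 r=14: 3+37=40 <62, l++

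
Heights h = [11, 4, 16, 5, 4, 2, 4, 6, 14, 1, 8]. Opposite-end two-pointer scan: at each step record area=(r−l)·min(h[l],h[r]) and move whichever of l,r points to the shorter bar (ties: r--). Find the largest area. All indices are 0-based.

max area = 88

l=0 r=10: min(11,8)*10=80 best=80 *, r--
l=0 r=9: min(11,1)*9=9 best=80, r--
l=0 r=8: min(11,14)*8=88 best=88 *, l++
l=1 r=8: min(4,14)*7=28 best=88, l++
l=2 r=8: min(16,14)*6=84 best=88, r--
l=2 r=7: min(16,6)*5=30 best=88, r--
l=2 r=6: min(16,4)*4=16 best=88, r--
l=2 r=5: min(16,2)*3=6 best=88, r--
l=2 r=4: min(16,4)*2=8 best=88, r--
l=2 r=3: min(16,5)*1=5 best=88, r--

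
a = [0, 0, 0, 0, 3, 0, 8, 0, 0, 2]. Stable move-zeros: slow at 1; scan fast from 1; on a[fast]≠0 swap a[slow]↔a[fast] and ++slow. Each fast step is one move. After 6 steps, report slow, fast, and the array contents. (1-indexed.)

slow=1 fast=1: a[fast]=0, fast++
slow=1 fast=2: a[fast]=0, fast++
slow=1 fast=3: a[fast]=0, fast++
slow=1 fast=4: a[fast]=0, fast++
slow=1 fast=5: a[fast]=3≠0 swap→a[1]=3, slow++,fast++
slow=2 fast=6: a[fast]=0, fast++

slow=2, fast=7, a=[3, 0, 0, 0, 0, 0, 8, 0, 0, 2]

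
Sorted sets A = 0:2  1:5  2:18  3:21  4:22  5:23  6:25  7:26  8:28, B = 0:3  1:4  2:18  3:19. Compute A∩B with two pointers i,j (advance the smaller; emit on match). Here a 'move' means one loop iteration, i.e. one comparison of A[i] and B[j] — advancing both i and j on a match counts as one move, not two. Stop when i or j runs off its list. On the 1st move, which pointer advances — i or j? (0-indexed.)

i

i=0 j=0: 2<3, i++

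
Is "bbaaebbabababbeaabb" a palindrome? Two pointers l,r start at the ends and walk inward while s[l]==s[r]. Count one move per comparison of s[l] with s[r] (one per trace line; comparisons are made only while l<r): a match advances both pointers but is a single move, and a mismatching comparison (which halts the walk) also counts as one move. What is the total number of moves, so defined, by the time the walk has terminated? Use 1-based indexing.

9 moves

[1,19] 'b'=='b' → l++,r--
[2,18] 'b'=='b' → l++,r--
[3,17] 'a'=='a' → l++,r--
[4,16] 'a'=='a' → l++,r--
[5,15] 'e'=='e' → l++,r--
[6,14] 'b'=='b' → l++,r--
[7,13] 'b'=='b' → l++,r--
[8,12] 'a'=='a' → l++,r--
[9,11] 'b'=='b' → l++,r--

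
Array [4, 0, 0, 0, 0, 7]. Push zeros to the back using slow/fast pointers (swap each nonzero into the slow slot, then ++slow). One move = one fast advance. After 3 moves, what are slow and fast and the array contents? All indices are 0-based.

slow=1, fast=3, a=[4, 0, 0, 0, 0, 7]

(s=0,f=0) a[fast]=4≠0 swap→a[0]=4 → slow++,fast++
(s=1,f=1) a[fast]=0 → fast++
(s=1,f=2) a[fast]=0 → fast++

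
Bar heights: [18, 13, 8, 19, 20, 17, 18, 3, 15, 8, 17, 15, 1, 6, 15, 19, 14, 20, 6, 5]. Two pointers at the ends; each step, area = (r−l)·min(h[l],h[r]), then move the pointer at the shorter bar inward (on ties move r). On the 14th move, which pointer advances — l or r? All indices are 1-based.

[1,20] min(18,5)*19=95 best=95 * → r--
[1,19] min(18,6)*18=108 best=108 * → r--
[1,18] min(18,20)*17=306 best=306 * → l++
[2,18] min(13,20)*16=208 best=306 → l++
[3,18] min(8,20)*15=120 best=306 → l++
[4,18] min(19,20)*14=266 best=306 → l++
[5,18] min(20,20)*13=260 best=306 → r--
[5,17] min(20,14)*12=168 best=306 → r--
[5,16] min(20,19)*11=209 best=306 → r--
[5,15] min(20,15)*10=150 best=306 → r--
[5,14] min(20,6)*9=54 best=306 → r--
[5,13] min(20,1)*8=8 best=306 → r--
[5,12] min(20,15)*7=105 best=306 → r--
[5,11] min(20,17)*6=102 best=306 → r--

r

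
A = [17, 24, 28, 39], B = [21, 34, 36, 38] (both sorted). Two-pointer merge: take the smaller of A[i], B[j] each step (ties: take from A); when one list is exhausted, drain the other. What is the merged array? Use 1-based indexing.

i=1 j=1: A[i]=17<=B[j]=21 take 17, i++
i=2 j=1: A[i]=24>B[j]=21 take 21, j++
i=2 j=2: A[i]=24<=B[j]=34 take 24, i++
i=3 j=2: A[i]=28<=B[j]=34 take 28, i++
i=4 j=2: A[i]=39>B[j]=34 take 34, j++
i=4 j=3: A[i]=39>B[j]=36 take 36, j++
i=4 j=4: A[i]=39>B[j]=38 take 38, j++
i=4 j=5: B done, take A[i]=39, i++

[17, 21, 24, 28, 34, 36, 38, 39]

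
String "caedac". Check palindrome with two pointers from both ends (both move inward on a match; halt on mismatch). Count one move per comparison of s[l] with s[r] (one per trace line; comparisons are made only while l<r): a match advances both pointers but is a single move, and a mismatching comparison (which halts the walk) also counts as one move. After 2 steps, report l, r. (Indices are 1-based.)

[1,6] 'c'=='c' → l++,r--
[2,5] 'a'=='a' → l++,r--

l=3, r=4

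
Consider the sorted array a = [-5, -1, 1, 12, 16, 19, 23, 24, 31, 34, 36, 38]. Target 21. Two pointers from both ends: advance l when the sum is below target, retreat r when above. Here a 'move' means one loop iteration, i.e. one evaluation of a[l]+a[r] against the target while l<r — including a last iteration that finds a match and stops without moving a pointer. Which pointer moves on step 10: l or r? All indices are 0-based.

r

[0,11] -5+38=33 >21 → r--
[0,10] -5+36=31 >21 → r--
[0,9] -5+34=29 >21 → r--
[0,8] -5+31=26 >21 → r--
[0,7] -5+24=19 <21 → l++
[1,7] -1+24=23 >21 → r--
[1,6] -1+23=22 >21 → r--
[1,5] -1+19=18 <21 → l++
[2,5] 1+19=20 <21 → l++
[3,5] 12+19=31 >21 → r--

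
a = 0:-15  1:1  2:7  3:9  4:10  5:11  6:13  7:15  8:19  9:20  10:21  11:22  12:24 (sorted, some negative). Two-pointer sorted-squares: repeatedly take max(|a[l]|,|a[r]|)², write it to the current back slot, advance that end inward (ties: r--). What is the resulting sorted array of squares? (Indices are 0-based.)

[0,12] |-15|<=|24| out[12]=576 → r--
[0,11] |-15|<=|22| out[11]=484 → r--
[0,10] |-15|<=|21| out[10]=441 → r--
[0,9] |-15|<=|20| out[9]=400 → r--
[0,8] |-15|<=|19| out[8]=361 → r--
[0,7] |-15|<=|15| out[7]=225 → r--
[0,6] |-15|>|13| out[6]=225 → l++
[1,6] |1|<=|13| out[5]=169 → r--
[1,5] |1|<=|11| out[4]=121 → r--
[1,4] |1|<=|10| out[3]=100 → r--
[1,3] |1|<=|9| out[2]=81 → r--
[1,2] |1|<=|7| out[1]=49 → r--
[1,1] |1|<=|1| out[0]=1 → r--

[1, 49, 81, 100, 121, 169, 225, 225, 361, 400, 441, 484, 576]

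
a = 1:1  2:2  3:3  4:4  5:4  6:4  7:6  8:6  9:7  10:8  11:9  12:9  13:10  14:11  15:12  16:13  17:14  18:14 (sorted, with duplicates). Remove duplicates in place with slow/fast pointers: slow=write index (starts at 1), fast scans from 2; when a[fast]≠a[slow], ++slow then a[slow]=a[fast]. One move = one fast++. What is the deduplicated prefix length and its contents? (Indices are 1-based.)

slow=1 fast=2: a[fast]=2≠a[slow]=1 write a[2]=2, slow++,fast++
slow=2 fast=3: a[fast]=3≠a[slow]=2 write a[3]=3, slow++,fast++
slow=3 fast=4: a[fast]=4≠a[slow]=3 write a[4]=4, slow++,fast++
slow=4 fast=5: a[fast]=4=a[slow] dup, fast++
slow=4 fast=6: a[fast]=4=a[slow] dup, fast++
slow=4 fast=7: a[fast]=6≠a[slow]=4 write a[5]=6, slow++,fast++
slow=5 fast=8: a[fast]=6=a[slow] dup, fast++
slow=5 fast=9: a[fast]=7≠a[slow]=6 write a[6]=7, slow++,fast++
slow=6 fast=10: a[fast]=8≠a[slow]=7 write a[7]=8, slow++,fast++
slow=7 fast=11: a[fast]=9≠a[slow]=8 write a[8]=9, slow++,fast++
slow=8 fast=12: a[fast]=9=a[slow] dup, fast++
slow=8 fast=13: a[fast]=10≠a[slow]=9 write a[9]=10, slow++,fast++
slow=9 fast=14: a[fast]=11≠a[slow]=10 write a[10]=11, slow++,fast++
slow=10 fast=15: a[fast]=12≠a[slow]=11 write a[11]=12, slow++,fast++
slow=11 fast=16: a[fast]=13≠a[slow]=12 write a[12]=13, slow++,fast++
slow=12 fast=17: a[fast]=14≠a[slow]=13 write a[13]=14, slow++,fast++
slow=13 fast=18: a[fast]=14=a[slow] dup, fast++

length 13; prefix = [1, 2, 3, 4, 6, 7, 8, 9, 10, 11, 12, 13, 14]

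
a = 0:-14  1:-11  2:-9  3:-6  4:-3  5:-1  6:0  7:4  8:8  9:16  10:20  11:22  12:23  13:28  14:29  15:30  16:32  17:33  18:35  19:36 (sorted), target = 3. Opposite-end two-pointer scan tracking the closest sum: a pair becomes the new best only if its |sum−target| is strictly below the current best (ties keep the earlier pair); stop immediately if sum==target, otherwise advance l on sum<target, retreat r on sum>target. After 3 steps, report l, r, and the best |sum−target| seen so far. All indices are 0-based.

l=0, r=16, best |Δ|=16

[0,19] -14+36=22 d=19 * → r--
[0,18] -14+35=21 d=18 * → r--
[0,17] -14+33=19 d=16 * → r--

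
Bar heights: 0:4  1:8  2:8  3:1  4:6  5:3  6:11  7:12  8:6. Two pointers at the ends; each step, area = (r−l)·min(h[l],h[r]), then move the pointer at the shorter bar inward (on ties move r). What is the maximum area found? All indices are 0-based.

max area = 48

[0,8] min(4,6)*8=32 best=32 * → l++
[1,8] min(8,6)*7=42 best=42 * → r--
[1,7] min(8,12)*6=48 best=48 * → l++
[2,7] min(8,12)*5=40 best=48 → l++
[3,7] min(1,12)*4=4 best=48 → l++
[4,7] min(6,12)*3=18 best=48 → l++
[5,7] min(3,12)*2=6 best=48 → l++
[6,7] min(11,12)*1=11 best=48 → l++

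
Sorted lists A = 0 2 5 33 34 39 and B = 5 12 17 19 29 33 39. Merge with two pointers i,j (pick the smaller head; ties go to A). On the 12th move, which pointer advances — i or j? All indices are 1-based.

i

[i=1,j=1] A[i]=0<=B[j]=5 take 0 → i++
[i=2,j=1] A[i]=2<=B[j]=5 take 2 → i++
[i=3,j=1] A[i]=5<=B[j]=5 take 5 → i++
[i=4,j=1] A[i]=33>B[j]=5 take 5 → j++
[i=4,j=2] A[i]=33>B[j]=12 take 12 → j++
[i=4,j=3] A[i]=33>B[j]=17 take 17 → j++
[i=4,j=4] A[i]=33>B[j]=19 take 19 → j++
[i=4,j=5] A[i]=33>B[j]=29 take 29 → j++
[i=4,j=6] A[i]=33<=B[j]=33 take 33 → i++
[i=5,j=6] A[i]=34>B[j]=33 take 33 → j++
[i=5,j=7] A[i]=34<=B[j]=39 take 34 → i++
[i=6,j=7] A[i]=39<=B[j]=39 take 39 → i++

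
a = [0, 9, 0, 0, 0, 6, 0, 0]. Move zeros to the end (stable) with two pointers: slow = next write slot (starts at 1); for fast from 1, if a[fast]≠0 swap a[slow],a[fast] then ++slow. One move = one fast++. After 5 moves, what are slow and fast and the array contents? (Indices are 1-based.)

slow=1 fast=1: a[fast]=0, fast++
slow=1 fast=2: a[fast]=9≠0 swap→a[1]=9, slow++,fast++
slow=2 fast=3: a[fast]=0, fast++
slow=2 fast=4: a[fast]=0, fast++
slow=2 fast=5: a[fast]=0, fast++

slow=2, fast=6, a=[9, 0, 0, 0, 0, 6, 0, 0]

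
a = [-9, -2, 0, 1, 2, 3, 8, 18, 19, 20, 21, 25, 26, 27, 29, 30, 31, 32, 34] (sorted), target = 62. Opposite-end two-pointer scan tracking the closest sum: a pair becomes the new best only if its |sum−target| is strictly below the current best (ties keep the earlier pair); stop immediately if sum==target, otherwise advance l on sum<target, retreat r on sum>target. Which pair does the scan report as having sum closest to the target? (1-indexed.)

l=1 r=19: -9+34=25 d=37 *, l++
l=2 r=19: -2+34=32 d=30 *, l++
l=3 r=19: 0+34=34 d=28 *, l++
l=4 r=19: 1+34=35 d=27 *, l++
l=5 r=19: 2+34=36 d=26 *, l++
l=6 r=19: 3+34=37 d=25 *, l++
l=7 r=19: 8+34=42 d=20 *, l++
l=8 r=19: 18+34=52 d=10 *, l++
l=9 r=19: 19+34=53 d=9 *, l++
l=10 r=19: 20+34=54 d=8 *, l++
l=11 r=19: 21+34=55 d=7 *, l++
l=12 r=19: 25+34=59 d=3 *, l++
l=13 r=19: 26+34=60 d=2 *, l++
l=14 r=19: 27+34=61 d=1 *, l++
l=15 r=19: 29+34=63 d=1, r--
l=15 r=18: 29+32=61 d=1, l++
l=16 r=18: 30+32=62 d=0 *, stop

pair (30, 32) with sum 62 (|Δ|=0)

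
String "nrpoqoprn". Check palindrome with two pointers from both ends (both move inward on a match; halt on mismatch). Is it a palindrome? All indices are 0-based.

[0,8] 'n'=='n' → l++,r--
[1,7] 'r'=='r' → l++,r--
[2,6] 'p'=='p' → l++,r--
[3,5] 'o'=='o' → l++,r--

palindrome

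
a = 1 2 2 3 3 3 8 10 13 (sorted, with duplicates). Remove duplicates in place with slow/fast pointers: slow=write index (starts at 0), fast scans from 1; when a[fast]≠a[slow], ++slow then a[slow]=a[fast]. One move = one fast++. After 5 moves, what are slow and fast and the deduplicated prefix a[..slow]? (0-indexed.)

(s=0,f=1) a[fast]=2≠a[slow]=1 write a[1]=2 → slow++,fast++
(s=1,f=2) a[fast]=2=a[slow] dup → fast++
(s=1,f=3) a[fast]=3≠a[slow]=2 write a[2]=3 → slow++,fast++
(s=2,f=4) a[fast]=3=a[slow] dup → fast++
(s=2,f=5) a[fast]=3=a[slow] dup → fast++

slow=2, fast=6, prefix=[1, 2, 3]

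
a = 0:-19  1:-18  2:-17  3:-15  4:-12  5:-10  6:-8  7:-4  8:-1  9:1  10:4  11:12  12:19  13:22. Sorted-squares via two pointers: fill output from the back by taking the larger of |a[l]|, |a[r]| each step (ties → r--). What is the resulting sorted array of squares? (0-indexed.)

[0,13] |-19|<=|22| out[13]=484 → r--
[0,12] |-19|<=|19| out[12]=361 → r--
[0,11] |-19|>|12| out[11]=361 → l++
[1,11] |-18|>|12| out[10]=324 → l++
[2,11] |-17|>|12| out[9]=289 → l++
[3,11] |-15|>|12| out[8]=225 → l++
[4,11] |-12|<=|12| out[7]=144 → r--
[4,10] |-12|>|4| out[6]=144 → l++
[5,10] |-10|>|4| out[5]=100 → l++
[6,10] |-8|>|4| out[4]=64 → l++
[7,10] |-4|<=|4| out[3]=16 → r--
[7,9] |-4|>|1| out[2]=16 → l++
[8,9] |-1|<=|1| out[1]=1 → r--
[8,8] |-1|<=|-1| out[0]=1 → r--

[1, 1, 16, 16, 64, 100, 144, 144, 225, 289, 324, 361, 361, 484]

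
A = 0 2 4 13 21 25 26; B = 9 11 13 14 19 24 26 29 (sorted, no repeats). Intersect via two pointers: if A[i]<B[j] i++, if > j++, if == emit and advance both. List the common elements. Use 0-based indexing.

[i=0,j=0] 0<9 → i++
[i=1,j=0] 2<9 → i++
[i=2,j=0] 4<9 → i++
[i=3,j=0] 13>9 → j++
[i=3,j=1] 13>11 → j++
[i=3,j=2] 13==13 emit → i++,j++
[i=4,j=3] 21>14 → j++
[i=4,j=4] 21>19 → j++
[i=4,j=5] 21<24 → i++
[i=5,j=5] 25>24 → j++
[i=5,j=6] 25<26 → i++
[i=6,j=6] 26==26 emit → i++,j++

intersection = [13, 26]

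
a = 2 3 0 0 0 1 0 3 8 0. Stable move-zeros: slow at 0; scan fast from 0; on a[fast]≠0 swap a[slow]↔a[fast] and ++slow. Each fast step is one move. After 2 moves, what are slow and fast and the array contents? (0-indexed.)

slow=2, fast=2, a=[2, 3, 0, 0, 0, 1, 0, 3, 8, 0]

slow=0 fast=0: a[fast]=2≠0 swap→a[0]=2, slow++,fast++
slow=1 fast=1: a[fast]=3≠0 swap→a[1]=3, slow++,fast++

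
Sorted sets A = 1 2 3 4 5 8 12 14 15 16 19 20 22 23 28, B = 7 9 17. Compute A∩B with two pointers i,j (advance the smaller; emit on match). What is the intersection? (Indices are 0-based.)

i=0 j=0: 1<7, i++
i=1 j=0: 2<7, i++
i=2 j=0: 3<7, i++
i=3 j=0: 4<7, i++
i=4 j=0: 5<7, i++
i=5 j=0: 8>7, j++
i=5 j=1: 8<9, i++
i=6 j=1: 12>9, j++
i=6 j=2: 12<17, i++
i=7 j=2: 14<17, i++
i=8 j=2: 15<17, i++
i=9 j=2: 16<17, i++
i=10 j=2: 19>17, j++

intersection = []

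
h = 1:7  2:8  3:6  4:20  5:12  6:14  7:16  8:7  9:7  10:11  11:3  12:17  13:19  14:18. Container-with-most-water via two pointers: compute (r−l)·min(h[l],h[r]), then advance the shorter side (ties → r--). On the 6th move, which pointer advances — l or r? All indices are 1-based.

r

[1,14] min(7,18)*13=91 best=91 * → l++
[2,14] min(8,18)*12=96 best=96 * → l++
[3,14] min(6,18)*11=66 best=96 → l++
[4,14] min(20,18)*10=180 best=180 * → r--
[4,13] min(20,19)*9=171 best=180 → r--
[4,12] min(20,17)*8=136 best=180 → r--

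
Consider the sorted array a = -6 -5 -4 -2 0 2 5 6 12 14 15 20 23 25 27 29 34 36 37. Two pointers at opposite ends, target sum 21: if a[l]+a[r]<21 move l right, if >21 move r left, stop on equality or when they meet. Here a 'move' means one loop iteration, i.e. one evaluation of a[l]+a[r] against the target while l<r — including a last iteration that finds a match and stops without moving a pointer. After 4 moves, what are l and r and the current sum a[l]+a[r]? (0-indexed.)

[0,18] -6+37=31 >21 → r--
[0,17] -6+36=30 >21 → r--
[0,16] -6+34=28 >21 → r--
[0,15] -6+29=23 >21 → r--

l=0, r=14, sum=21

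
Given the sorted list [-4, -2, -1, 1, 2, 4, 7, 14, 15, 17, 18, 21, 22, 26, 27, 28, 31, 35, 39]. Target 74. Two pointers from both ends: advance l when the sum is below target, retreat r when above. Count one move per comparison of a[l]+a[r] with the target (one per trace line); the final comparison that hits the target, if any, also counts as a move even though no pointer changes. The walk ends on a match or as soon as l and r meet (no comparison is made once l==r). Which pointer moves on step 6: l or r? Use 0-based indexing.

[0,18] -4+39=35 <74 → l++
[1,18] -2+39=37 <74 → l++
[2,18] -1+39=38 <74 → l++
[3,18] 1+39=40 <74 → l++
[4,18] 2+39=41 <74 → l++
[5,18] 4+39=43 <74 → l++

l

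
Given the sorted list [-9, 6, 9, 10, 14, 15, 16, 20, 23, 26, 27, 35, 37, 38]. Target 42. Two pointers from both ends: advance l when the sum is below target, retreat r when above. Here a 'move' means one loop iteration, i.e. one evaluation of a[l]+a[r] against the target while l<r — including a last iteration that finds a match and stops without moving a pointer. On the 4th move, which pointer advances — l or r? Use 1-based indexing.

l=1 r=14: -9+38=29 <42, l++
l=2 r=14: 6+38=44 >42, r--
l=2 r=13: 6+37=43 >42, r--
l=2 r=12: 6+35=41 <42, l++

l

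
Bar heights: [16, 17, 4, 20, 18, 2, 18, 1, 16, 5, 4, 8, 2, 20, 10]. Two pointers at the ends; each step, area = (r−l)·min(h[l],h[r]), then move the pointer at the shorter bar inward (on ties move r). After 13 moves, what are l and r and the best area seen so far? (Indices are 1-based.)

l=1 r=15: min(16,10)*14=140 best=140 *, r--
l=1 r=14: min(16,20)*13=208 best=208 *, l++
l=2 r=14: min(17,20)*12=204 best=208, l++
l=3 r=14: min(4,20)*11=44 best=208, l++
l=4 r=14: min(20,20)*10=200 best=208, r--
l=4 r=13: min(20,2)*9=18 best=208, r--
l=4 r=12: min(20,8)*8=64 best=208, r--
l=4 r=11: min(20,4)*7=28 best=208, r--
l=4 r=10: min(20,5)*6=30 best=208, r--
l=4 r=9: min(20,16)*5=80 best=208, r--
l=4 r=8: min(20,1)*4=4 best=208, r--
l=4 r=7: min(20,18)*3=54 best=208, r--
l=4 r=6: min(20,2)*2=4 best=208, r--

l=4, r=5, best area=208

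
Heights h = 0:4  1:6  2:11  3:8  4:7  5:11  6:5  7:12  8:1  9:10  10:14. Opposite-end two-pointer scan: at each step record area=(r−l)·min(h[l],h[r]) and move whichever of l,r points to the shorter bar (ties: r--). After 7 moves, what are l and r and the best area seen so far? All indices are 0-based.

[0,10] min(4,14)*10=40 best=40 * → l++
[1,10] min(6,14)*9=54 best=54 * → l++
[2,10] min(11,14)*8=88 best=88 * → l++
[3,10] min(8,14)*7=56 best=88 → l++
[4,10] min(7,14)*6=42 best=88 → l++
[5,10] min(11,14)*5=55 best=88 → l++
[6,10] min(5,14)*4=20 best=88 → l++

l=7, r=10, best area=88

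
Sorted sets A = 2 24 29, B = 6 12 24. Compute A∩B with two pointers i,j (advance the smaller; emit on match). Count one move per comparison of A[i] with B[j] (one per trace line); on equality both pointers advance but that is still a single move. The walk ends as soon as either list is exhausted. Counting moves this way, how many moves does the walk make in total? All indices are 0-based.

4 moves

i=0 j=0: 2<6, i++
i=1 j=0: 24>6, j++
i=1 j=1: 24>12, j++
i=1 j=2: 24==24 emit, i++,j++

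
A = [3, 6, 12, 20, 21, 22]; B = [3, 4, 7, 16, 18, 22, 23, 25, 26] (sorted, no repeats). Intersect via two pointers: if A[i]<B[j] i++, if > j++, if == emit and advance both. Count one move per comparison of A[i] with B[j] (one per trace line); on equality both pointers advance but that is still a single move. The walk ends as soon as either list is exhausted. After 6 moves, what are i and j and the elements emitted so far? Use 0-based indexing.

i=3, j=4, emitted=[3]

[i=0,j=0] 3==3 emit → i++,j++
[i=1,j=1] 6>4 → j++
[i=1,j=2] 6<7 → i++
[i=2,j=2] 12>7 → j++
[i=2,j=3] 12<16 → i++
[i=3,j=3] 20>16 → j++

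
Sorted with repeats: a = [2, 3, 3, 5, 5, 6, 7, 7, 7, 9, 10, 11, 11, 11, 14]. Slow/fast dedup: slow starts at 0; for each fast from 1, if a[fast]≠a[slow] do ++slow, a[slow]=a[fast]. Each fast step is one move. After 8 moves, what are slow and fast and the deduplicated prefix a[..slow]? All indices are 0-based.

(s=0,f=1) a[fast]=3≠a[slow]=2 write a[1]=3 → slow++,fast++
(s=1,f=2) a[fast]=3=a[slow] dup → fast++
(s=1,f=3) a[fast]=5≠a[slow]=3 write a[2]=5 → slow++,fast++
(s=2,f=4) a[fast]=5=a[slow] dup → fast++
(s=2,f=5) a[fast]=6≠a[slow]=5 write a[3]=6 → slow++,fast++
(s=3,f=6) a[fast]=7≠a[slow]=6 write a[4]=7 → slow++,fast++
(s=4,f=7) a[fast]=7=a[slow] dup → fast++
(s=4,f=8) a[fast]=7=a[slow] dup → fast++

slow=4, fast=9, prefix=[2, 3, 5, 6, 7]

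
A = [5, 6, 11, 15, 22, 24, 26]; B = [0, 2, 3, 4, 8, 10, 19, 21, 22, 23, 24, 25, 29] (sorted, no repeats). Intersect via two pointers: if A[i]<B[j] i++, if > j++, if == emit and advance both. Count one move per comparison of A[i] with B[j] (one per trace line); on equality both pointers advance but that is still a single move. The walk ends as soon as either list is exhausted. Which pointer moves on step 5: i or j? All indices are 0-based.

i=0 j=0: 5>0, j++
i=0 j=1: 5>2, j++
i=0 j=2: 5>3, j++
i=0 j=3: 5>4, j++
i=0 j=4: 5<8, i++

i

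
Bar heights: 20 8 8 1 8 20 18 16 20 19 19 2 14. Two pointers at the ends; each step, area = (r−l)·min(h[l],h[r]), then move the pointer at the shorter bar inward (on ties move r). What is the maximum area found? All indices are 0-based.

[0,12] min(20,14)*12=168 best=168 * → r--
[0,11] min(20,2)*11=22 best=168 → r--
[0,10] min(20,19)*10=190 best=190 * → r--
[0,9] min(20,19)*9=171 best=190 → r--
[0,8] min(20,20)*8=160 best=190 → r--
[0,7] min(20,16)*7=112 best=190 → r--
[0,6] min(20,18)*6=108 best=190 → r--
[0,5] min(20,20)*5=100 best=190 → r--
[0,4] min(20,8)*4=32 best=190 → r--
[0,3] min(20,1)*3=3 best=190 → r--
[0,2] min(20,8)*2=16 best=190 → r--
[0,1] min(20,8)*1=8 best=190 → r--

max area = 190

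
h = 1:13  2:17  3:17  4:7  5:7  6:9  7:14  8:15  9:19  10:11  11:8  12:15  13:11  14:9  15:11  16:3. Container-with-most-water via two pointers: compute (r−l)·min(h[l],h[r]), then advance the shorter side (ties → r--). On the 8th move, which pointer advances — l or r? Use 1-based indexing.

r

[1,16] min(13,3)*15=45 best=45 * → r--
[1,15] min(13,11)*14=154 best=154 * → r--
[1,14] min(13,9)*13=117 best=154 → r--
[1,13] min(13,11)*12=132 best=154 → r--
[1,12] min(13,15)*11=143 best=154 → l++
[2,12] min(17,15)*10=150 best=154 → r--
[2,11] min(17,8)*9=72 best=154 → r--
[2,10] min(17,11)*8=88 best=154 → r--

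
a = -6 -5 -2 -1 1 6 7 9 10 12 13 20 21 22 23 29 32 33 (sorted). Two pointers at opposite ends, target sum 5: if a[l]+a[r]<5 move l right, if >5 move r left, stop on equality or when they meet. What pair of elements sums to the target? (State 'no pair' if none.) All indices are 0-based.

[0,17] -6+33=27 >5 → r--
[0,16] -6+32=26 >5 → r--
[0,15] -6+29=23 >5 → r--
[0,14] -6+23=17 >5 → r--
[0,13] -6+22=16 >5 → r--
[0,12] -6+21=15 >5 → r--
[0,11] -6+20=14 >5 → r--
[0,10] -6+13=7 >5 → r--
[0,9] -6+12=6 >5 → r--
[0,8] -6+10=4 <5 → l++
[1,8] -5+10=5 → found

(-5, 10)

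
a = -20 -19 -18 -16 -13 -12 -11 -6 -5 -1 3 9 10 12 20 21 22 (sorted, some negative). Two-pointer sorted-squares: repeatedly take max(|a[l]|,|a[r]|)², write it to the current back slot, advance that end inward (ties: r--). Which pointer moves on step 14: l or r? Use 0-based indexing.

l

l=0 r=16: |-20|<=|22| out[16]=484, r--
l=0 r=15: |-20|<=|21| out[15]=441, r--
l=0 r=14: |-20|<=|20| out[14]=400, r--
l=0 r=13: |-20|>|12| out[13]=400, l++
l=1 r=13: |-19|>|12| out[12]=361, l++
l=2 r=13: |-18|>|12| out[11]=324, l++
l=3 r=13: |-16|>|12| out[10]=256, l++
l=4 r=13: |-13|>|12| out[9]=169, l++
l=5 r=13: |-12|<=|12| out[8]=144, r--
l=5 r=12: |-12|>|10| out[7]=144, l++
l=6 r=12: |-11|>|10| out[6]=121, l++
l=7 r=12: |-6|<=|10| out[5]=100, r--
l=7 r=11: |-6|<=|9| out[4]=81, r--
l=7 r=10: |-6|>|3| out[3]=36, l++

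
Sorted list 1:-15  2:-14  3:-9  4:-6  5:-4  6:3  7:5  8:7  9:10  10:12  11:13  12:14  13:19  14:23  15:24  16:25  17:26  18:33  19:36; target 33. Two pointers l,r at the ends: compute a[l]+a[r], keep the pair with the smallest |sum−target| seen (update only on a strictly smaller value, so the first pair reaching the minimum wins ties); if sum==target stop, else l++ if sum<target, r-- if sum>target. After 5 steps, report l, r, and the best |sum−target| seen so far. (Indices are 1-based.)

[1,19] -15+36=21 d=12 * → l++
[2,19] -14+36=22 d=11 * → l++
[3,19] -9+36=27 d=6 * → l++
[4,19] -6+36=30 d=3 * → l++
[5,19] -4+36=32 d=1 * → l++

l=6, r=19, best |Δ|=1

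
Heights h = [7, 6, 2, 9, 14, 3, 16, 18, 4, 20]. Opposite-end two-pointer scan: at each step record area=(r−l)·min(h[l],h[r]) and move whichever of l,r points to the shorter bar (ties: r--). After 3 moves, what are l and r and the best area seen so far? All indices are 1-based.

[1,10] min(7,20)*9=63 best=63 * → l++
[2,10] min(6,20)*8=48 best=63 → l++
[3,10] min(2,20)*7=14 best=63 → l++

l=4, r=10, best area=63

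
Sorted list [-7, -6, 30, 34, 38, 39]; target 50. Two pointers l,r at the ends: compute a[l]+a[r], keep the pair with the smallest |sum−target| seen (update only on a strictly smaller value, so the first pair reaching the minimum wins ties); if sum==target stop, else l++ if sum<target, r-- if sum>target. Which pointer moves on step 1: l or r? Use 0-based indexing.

[0,5] -7+39=32 d=18 * → l++

l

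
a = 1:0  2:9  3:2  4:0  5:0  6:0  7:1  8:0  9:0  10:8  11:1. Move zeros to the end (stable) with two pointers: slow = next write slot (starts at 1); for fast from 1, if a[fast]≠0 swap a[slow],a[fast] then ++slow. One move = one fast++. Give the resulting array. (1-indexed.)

(s=1,f=1) a[fast]=0 → fast++
(s=1,f=2) a[fast]=9≠0 swap→a[1]=9 → slow++,fast++
(s=2,f=3) a[fast]=2≠0 swap→a[2]=2 → slow++,fast++
(s=3,f=4) a[fast]=0 → fast++
(s=3,f=5) a[fast]=0 → fast++
(s=3,f=6) a[fast]=0 → fast++
(s=3,f=7) a[fast]=1≠0 swap→a[3]=1 → slow++,fast++
(s=4,f=8) a[fast]=0 → fast++
(s=4,f=9) a[fast]=0 → fast++
(s=4,f=10) a[fast]=8≠0 swap→a[4]=8 → slow++,fast++
(s=5,f=11) a[fast]=1≠0 swap→a[5]=1 → slow++,fast++

[9, 2, 1, 8, 1, 0, 0, 0, 0, 0, 0]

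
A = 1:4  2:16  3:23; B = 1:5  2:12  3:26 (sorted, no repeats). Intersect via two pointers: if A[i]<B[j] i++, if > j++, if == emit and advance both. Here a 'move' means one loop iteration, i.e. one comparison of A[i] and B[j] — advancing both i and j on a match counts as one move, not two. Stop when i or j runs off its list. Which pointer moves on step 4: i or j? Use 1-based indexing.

i

i=1 j=1: 4<5, i++
i=2 j=1: 16>5, j++
i=2 j=2: 16>12, j++
i=2 j=3: 16<26, i++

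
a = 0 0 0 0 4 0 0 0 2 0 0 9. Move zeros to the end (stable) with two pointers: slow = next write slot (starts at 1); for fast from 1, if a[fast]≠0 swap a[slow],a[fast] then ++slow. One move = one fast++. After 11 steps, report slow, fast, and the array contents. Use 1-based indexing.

(s=1,f=1) a[fast]=0 → fast++
(s=1,f=2) a[fast]=0 → fast++
(s=1,f=3) a[fast]=0 → fast++
(s=1,f=4) a[fast]=0 → fast++
(s=1,f=5) a[fast]=4≠0 swap→a[1]=4 → slow++,fast++
(s=2,f=6) a[fast]=0 → fast++
(s=2,f=7) a[fast]=0 → fast++
(s=2,f=8) a[fast]=0 → fast++
(s=2,f=9) a[fast]=2≠0 swap→a[2]=2 → slow++,fast++
(s=3,f=10) a[fast]=0 → fast++
(s=3,f=11) a[fast]=0 → fast++

slow=3, fast=12, a=[4, 2, 0, 0, 0, 0, 0, 0, 0, 0, 0, 9]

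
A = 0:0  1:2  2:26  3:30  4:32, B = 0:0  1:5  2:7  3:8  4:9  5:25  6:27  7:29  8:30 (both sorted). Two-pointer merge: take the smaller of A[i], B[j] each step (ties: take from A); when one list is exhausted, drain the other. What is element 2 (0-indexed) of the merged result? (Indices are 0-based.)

merged[2] = 2

i=0 j=0: A[i]=0<=B[j]=0 take 0, i++
i=1 j=0: A[i]=2>B[j]=0 take 0, j++
i=1 j=1: A[i]=2<=B[j]=5 take 2, i++
i=2 j=1: A[i]=26>B[j]=5 take 5, j++
i=2 j=2: A[i]=26>B[j]=7 take 7, j++
i=2 j=3: A[i]=26>B[j]=8 take 8, j++
i=2 j=4: A[i]=26>B[j]=9 take 9, j++
i=2 j=5: A[i]=26>B[j]=25 take 25, j++
i=2 j=6: A[i]=26<=B[j]=27 take 26, i++
i=3 j=6: A[i]=30>B[j]=27 take 27, j++
i=3 j=7: A[i]=30>B[j]=29 take 29, j++
i=3 j=8: A[i]=30<=B[j]=30 take 30, i++
i=4 j=8: A[i]=32>B[j]=30 take 30, j++
i=4 j=9: B done, take A[i]=32, i++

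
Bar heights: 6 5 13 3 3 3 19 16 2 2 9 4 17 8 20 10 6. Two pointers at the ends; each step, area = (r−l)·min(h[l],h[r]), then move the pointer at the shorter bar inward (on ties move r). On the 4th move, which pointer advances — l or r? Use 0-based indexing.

l=0 r=16: min(6,6)*16=96 best=96 *, r--
l=0 r=15: min(6,10)*15=90 best=96, l++
l=1 r=15: min(5,10)*14=70 best=96, l++
l=2 r=15: min(13,10)*13=130 best=130 *, r--

r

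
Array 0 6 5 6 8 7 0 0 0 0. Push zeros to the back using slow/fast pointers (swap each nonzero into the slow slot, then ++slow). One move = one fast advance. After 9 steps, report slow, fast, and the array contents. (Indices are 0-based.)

slow=0 fast=0: a[fast]=0, fast++
slow=0 fast=1: a[fast]=6≠0 swap→a[0]=6, slow++,fast++
slow=1 fast=2: a[fast]=5≠0 swap→a[1]=5, slow++,fast++
slow=2 fast=3: a[fast]=6≠0 swap→a[2]=6, slow++,fast++
slow=3 fast=4: a[fast]=8≠0 swap→a[3]=8, slow++,fast++
slow=4 fast=5: a[fast]=7≠0 swap→a[4]=7, slow++,fast++
slow=5 fast=6: a[fast]=0, fast++
slow=5 fast=7: a[fast]=0, fast++
slow=5 fast=8: a[fast]=0, fast++

slow=5, fast=9, a=[6, 5, 6, 8, 7, 0, 0, 0, 0, 0]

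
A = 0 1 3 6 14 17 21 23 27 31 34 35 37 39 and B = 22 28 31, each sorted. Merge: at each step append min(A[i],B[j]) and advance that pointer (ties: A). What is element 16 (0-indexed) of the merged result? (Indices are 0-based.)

merged[16] = 39

[i=0,j=0] A[i]=0<=B[j]=22 take 0 → i++
[i=1,j=0] A[i]=1<=B[j]=22 take 1 → i++
[i=2,j=0] A[i]=3<=B[j]=22 take 3 → i++
[i=3,j=0] A[i]=6<=B[j]=22 take 6 → i++
[i=4,j=0] A[i]=14<=B[j]=22 take 14 → i++
[i=5,j=0] A[i]=17<=B[j]=22 take 17 → i++
[i=6,j=0] A[i]=21<=B[j]=22 take 21 → i++
[i=7,j=0] A[i]=23>B[j]=22 take 22 → j++
[i=7,j=1] A[i]=23<=B[j]=28 take 23 → i++
[i=8,j=1] A[i]=27<=B[j]=28 take 27 → i++
[i=9,j=1] A[i]=31>B[j]=28 take 28 → j++
[i=9,j=2] A[i]=31<=B[j]=31 take 31 → i++
[i=10,j=2] A[i]=34>B[j]=31 take 31 → j++
[i=10,j=3] B done, take A[i]=34 → i++
[i=11,j=3] B done, take A[i]=35 → i++
[i=12,j=3] B done, take A[i]=37 → i++
[i=13,j=3] B done, take A[i]=39 → i++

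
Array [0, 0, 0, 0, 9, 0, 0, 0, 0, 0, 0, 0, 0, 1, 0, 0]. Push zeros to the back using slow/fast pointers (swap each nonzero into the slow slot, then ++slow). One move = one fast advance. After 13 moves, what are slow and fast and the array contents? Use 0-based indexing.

slow=1, fast=13, a=[9, 0, 0, 0, 0, 0, 0, 0, 0, 0, 0, 0, 0, 1, 0, 0]

slow=0 fast=0: a[fast]=0, fast++
slow=0 fast=1: a[fast]=0, fast++
slow=0 fast=2: a[fast]=0, fast++
slow=0 fast=3: a[fast]=0, fast++
slow=0 fast=4: a[fast]=9≠0 swap→a[0]=9, slow++,fast++
slow=1 fast=5: a[fast]=0, fast++
slow=1 fast=6: a[fast]=0, fast++
slow=1 fast=7: a[fast]=0, fast++
slow=1 fast=8: a[fast]=0, fast++
slow=1 fast=9: a[fast]=0, fast++
slow=1 fast=10: a[fast]=0, fast++
slow=1 fast=11: a[fast]=0, fast++
slow=1 fast=12: a[fast]=0, fast++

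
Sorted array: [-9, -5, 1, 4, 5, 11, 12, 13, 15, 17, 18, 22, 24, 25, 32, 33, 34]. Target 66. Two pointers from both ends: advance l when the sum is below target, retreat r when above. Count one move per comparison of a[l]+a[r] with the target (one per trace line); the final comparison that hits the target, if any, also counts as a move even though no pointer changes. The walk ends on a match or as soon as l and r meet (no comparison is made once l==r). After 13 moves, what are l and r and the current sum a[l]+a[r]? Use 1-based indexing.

[1,17] -9+34=25 <66 → l++
[2,17] -5+34=29 <66 → l++
[3,17] 1+34=35 <66 → l++
[4,17] 4+34=38 <66 → l++
[5,17] 5+34=39 <66 → l++
[6,17] 11+34=45 <66 → l++
[7,17] 12+34=46 <66 → l++
[8,17] 13+34=47 <66 → l++
[9,17] 15+34=49 <66 → l++
[10,17] 17+34=51 <66 → l++
[11,17] 18+34=52 <66 → l++
[12,17] 22+34=56 <66 → l++
[13,17] 24+34=58 <66 → l++

l=14, r=17, sum=59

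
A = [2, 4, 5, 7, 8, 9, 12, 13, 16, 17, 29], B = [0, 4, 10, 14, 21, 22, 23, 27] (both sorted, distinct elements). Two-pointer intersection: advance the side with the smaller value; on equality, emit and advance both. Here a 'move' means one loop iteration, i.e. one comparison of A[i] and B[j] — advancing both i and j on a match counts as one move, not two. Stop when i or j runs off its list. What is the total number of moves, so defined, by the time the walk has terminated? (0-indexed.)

17 moves

i=0 j=0: 2>0, j++
i=0 j=1: 2<4, i++
i=1 j=1: 4==4 emit, i++,j++
i=2 j=2: 5<10, i++
i=3 j=2: 7<10, i++
i=4 j=2: 8<10, i++
i=5 j=2: 9<10, i++
i=6 j=2: 12>10, j++
i=6 j=3: 12<14, i++
i=7 j=3: 13<14, i++
i=8 j=3: 16>14, j++
i=8 j=4: 16<21, i++
i=9 j=4: 17<21, i++
i=10 j=4: 29>21, j++
i=10 j=5: 29>22, j++
i=10 j=6: 29>23, j++
i=10 j=7: 29>27, j++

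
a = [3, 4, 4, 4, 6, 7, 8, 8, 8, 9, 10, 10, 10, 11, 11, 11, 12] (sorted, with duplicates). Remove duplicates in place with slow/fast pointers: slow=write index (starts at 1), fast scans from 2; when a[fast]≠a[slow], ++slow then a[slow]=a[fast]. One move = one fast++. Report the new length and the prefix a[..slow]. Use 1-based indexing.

(s=1,f=2) a[fast]=4≠a[slow]=3 write a[2]=4 → slow++,fast++
(s=2,f=3) a[fast]=4=a[slow] dup → fast++
(s=2,f=4) a[fast]=4=a[slow] dup → fast++
(s=2,f=5) a[fast]=6≠a[slow]=4 write a[3]=6 → slow++,fast++
(s=3,f=6) a[fast]=7≠a[slow]=6 write a[4]=7 → slow++,fast++
(s=4,f=7) a[fast]=8≠a[slow]=7 write a[5]=8 → slow++,fast++
(s=5,f=8) a[fast]=8=a[slow] dup → fast++
(s=5,f=9) a[fast]=8=a[slow] dup → fast++
(s=5,f=10) a[fast]=9≠a[slow]=8 write a[6]=9 → slow++,fast++
(s=6,f=11) a[fast]=10≠a[slow]=9 write a[7]=10 → slow++,fast++
(s=7,f=12) a[fast]=10=a[slow] dup → fast++
(s=7,f=13) a[fast]=10=a[slow] dup → fast++
(s=7,f=14) a[fast]=11≠a[slow]=10 write a[8]=11 → slow++,fast++
(s=8,f=15) a[fast]=11=a[slow] dup → fast++
(s=8,f=16) a[fast]=11=a[slow] dup → fast++
(s=8,f=17) a[fast]=12≠a[slow]=11 write a[9]=12 → slow++,fast++

length 9; prefix = [3, 4, 6, 7, 8, 9, 10, 11, 12]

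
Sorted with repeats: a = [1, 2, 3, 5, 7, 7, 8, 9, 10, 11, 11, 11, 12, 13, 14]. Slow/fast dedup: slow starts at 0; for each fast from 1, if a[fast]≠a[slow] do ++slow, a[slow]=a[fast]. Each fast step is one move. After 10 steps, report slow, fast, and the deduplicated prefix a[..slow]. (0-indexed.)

slow=0 fast=1: a[fast]=2≠a[slow]=1 write a[1]=2, slow++,fast++
slow=1 fast=2: a[fast]=3≠a[slow]=2 write a[2]=3, slow++,fast++
slow=2 fast=3: a[fast]=5≠a[slow]=3 write a[3]=5, slow++,fast++
slow=3 fast=4: a[fast]=7≠a[slow]=5 write a[4]=7, slow++,fast++
slow=4 fast=5: a[fast]=7=a[slow] dup, fast++
slow=4 fast=6: a[fast]=8≠a[slow]=7 write a[5]=8, slow++,fast++
slow=5 fast=7: a[fast]=9≠a[slow]=8 write a[6]=9, slow++,fast++
slow=6 fast=8: a[fast]=10≠a[slow]=9 write a[7]=10, slow++,fast++
slow=7 fast=9: a[fast]=11≠a[slow]=10 write a[8]=11, slow++,fast++
slow=8 fast=10: a[fast]=11=a[slow] dup, fast++

slow=8, fast=11, prefix=[1, 2, 3, 5, 7, 8, 9, 10, 11]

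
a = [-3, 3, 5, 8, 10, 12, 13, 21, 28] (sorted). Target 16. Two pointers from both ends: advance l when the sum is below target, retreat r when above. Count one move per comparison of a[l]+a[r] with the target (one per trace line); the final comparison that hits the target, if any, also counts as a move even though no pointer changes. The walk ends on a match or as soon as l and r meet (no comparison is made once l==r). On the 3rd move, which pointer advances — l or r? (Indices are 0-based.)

l

l=0 r=8: -3+28=25 >16, r--
l=0 r=7: -3+21=18 >16, r--
l=0 r=6: -3+13=10 <16, l++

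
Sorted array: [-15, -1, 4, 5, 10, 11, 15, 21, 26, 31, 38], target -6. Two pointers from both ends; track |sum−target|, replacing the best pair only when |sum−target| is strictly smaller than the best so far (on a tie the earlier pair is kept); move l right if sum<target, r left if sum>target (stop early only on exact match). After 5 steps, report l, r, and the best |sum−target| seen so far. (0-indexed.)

[0,10] -15+38=23 d=29 * → r--
[0,9] -15+31=16 d=22 * → r--
[0,8] -15+26=11 d=17 * → r--
[0,7] -15+21=6 d=12 * → r--
[0,6] -15+15=0 d=6 * → r--

l=0, r=5, best |Δ|=6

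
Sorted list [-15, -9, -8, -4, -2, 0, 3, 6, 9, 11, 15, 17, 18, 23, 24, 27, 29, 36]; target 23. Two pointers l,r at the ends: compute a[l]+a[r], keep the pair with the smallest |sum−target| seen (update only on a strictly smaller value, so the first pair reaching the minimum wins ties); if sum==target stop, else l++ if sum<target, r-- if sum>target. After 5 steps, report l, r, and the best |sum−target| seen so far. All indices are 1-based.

l=1 r=18: -15+36=21 d=2 *, l++
l=2 r=18: -9+36=27 d=4, r--
l=2 r=17: -9+29=20 d=3, l++
l=3 r=17: -8+29=21 d=2, l++
l=4 r=17: -4+29=25 d=2, r--

l=4, r=16, best |Δ|=2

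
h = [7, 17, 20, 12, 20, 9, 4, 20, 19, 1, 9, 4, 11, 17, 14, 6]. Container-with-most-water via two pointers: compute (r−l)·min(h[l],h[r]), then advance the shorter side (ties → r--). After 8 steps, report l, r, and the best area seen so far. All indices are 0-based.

[0,15] min(7,6)*15=90 best=90 * → r--
[0,14] min(7,14)*14=98 best=98 * → l++
[1,14] min(17,14)*13=182 best=182 * → r--
[1,13] min(17,17)*12=204 best=204 * → r--
[1,12] min(17,11)*11=121 best=204 → r--
[1,11] min(17,4)*10=40 best=204 → r--
[1,10] min(17,9)*9=81 best=204 → r--
[1,9] min(17,1)*8=8 best=204 → r--

l=1, r=8, best area=204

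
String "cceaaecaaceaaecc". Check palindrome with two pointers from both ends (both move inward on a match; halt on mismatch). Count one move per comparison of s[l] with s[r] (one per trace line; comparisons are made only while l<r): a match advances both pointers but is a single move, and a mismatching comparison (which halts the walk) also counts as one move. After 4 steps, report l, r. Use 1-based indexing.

l=5, r=12

[1,16] 'c'=='c' → l++,r--
[2,15] 'c'=='c' → l++,r--
[3,14] 'e'=='e' → l++,r--
[4,13] 'a'=='a' → l++,r--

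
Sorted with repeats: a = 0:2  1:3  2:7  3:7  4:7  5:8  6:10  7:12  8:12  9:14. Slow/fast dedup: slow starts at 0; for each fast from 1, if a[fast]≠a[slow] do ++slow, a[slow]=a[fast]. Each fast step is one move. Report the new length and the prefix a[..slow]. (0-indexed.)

length 7; prefix = [2, 3, 7, 8, 10, 12, 14]

slow=0 fast=1: a[fast]=3≠a[slow]=2 write a[1]=3, slow++,fast++
slow=1 fast=2: a[fast]=7≠a[slow]=3 write a[2]=7, slow++,fast++
slow=2 fast=3: a[fast]=7=a[slow] dup, fast++
slow=2 fast=4: a[fast]=7=a[slow] dup, fast++
slow=2 fast=5: a[fast]=8≠a[slow]=7 write a[3]=8, slow++,fast++
slow=3 fast=6: a[fast]=10≠a[slow]=8 write a[4]=10, slow++,fast++
slow=4 fast=7: a[fast]=12≠a[slow]=10 write a[5]=12, slow++,fast++
slow=5 fast=8: a[fast]=12=a[slow] dup, fast++
slow=5 fast=9: a[fast]=14≠a[slow]=12 write a[6]=14, slow++,fast++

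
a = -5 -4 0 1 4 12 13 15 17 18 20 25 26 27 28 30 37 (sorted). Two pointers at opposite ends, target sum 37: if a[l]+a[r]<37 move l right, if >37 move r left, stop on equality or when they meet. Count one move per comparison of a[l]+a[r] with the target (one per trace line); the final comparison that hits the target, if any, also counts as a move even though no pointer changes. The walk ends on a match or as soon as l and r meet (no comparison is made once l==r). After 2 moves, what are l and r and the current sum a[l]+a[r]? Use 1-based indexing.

l=3, r=17, sum=37

[1,17] -5+37=32 <37 → l++
[2,17] -4+37=33 <37 → l++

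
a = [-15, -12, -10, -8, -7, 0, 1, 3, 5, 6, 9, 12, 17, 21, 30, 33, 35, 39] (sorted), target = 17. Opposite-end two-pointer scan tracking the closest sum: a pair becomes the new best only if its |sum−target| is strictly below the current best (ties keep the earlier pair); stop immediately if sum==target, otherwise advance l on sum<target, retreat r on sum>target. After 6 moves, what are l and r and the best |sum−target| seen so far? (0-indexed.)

[0,17] -15+39=24 d=7 * → r--
[0,16] -15+35=20 d=3 * → r--
[0,15] -15+33=18 d=1 * → r--
[0,14] -15+30=15 d=2 → l++
[1,14] -12+30=18 d=1 → r--
[1,13] -12+21=9 d=8 → l++

l=2, r=13, best |Δ|=1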